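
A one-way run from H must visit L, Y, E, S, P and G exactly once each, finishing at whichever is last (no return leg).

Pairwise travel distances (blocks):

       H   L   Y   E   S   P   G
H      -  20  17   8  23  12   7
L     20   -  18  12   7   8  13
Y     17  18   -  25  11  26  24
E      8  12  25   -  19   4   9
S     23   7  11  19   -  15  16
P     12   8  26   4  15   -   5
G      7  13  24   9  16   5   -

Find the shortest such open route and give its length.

Minimum one-way distance = 46 blocks.

There are 6! = 720 possible orderings.
H → L → Y → E → S → P → G: 20+18+25+19+15+5 = 102
H → L → Y → E → S → G → P: 20+18+25+19+16+5 = 103
H → L → Y → E → P → S → G: 20+18+25+4+15+16 = 98
H → L → Y → E → P → G → S: 20+18+25+4+5+16 = 88
H → L → Y → E → G → S → P: 20+18+25+9+16+15 = 103
H → L → Y → E → G → P → S: 20+18+25+9+5+15 = 92
H → L → Y → S → E → P → G: 20+18+11+19+4+5 = 77
H → L → Y → S → E → G → P: 20+18+11+19+9+5 = 82
… (712 more)
H → G → E → P → L → S → Y: 7+9+4+8+7+11 = 46  ← best
The minimum is 46.
One shortest path: H → G → E → P → L → S → Y.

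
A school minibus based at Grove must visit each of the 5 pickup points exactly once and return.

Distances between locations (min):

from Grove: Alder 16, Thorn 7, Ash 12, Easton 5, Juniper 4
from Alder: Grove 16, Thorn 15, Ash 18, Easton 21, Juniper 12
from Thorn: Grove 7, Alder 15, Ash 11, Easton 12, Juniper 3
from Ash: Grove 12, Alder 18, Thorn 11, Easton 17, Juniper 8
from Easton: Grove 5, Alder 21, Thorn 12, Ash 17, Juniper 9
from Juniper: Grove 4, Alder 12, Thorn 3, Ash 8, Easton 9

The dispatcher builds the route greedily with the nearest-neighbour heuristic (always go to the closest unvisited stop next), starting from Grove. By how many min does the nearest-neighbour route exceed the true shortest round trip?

Grove: Juniper=4, Easton=5, Thorn=7, Ash=12, Alder=16 ⇒ Juniper
Juniper: Thorn=3, Ash=8, Easton=9, Alder=12 ⇒ Thorn
Thorn: Ash=11, Easton=12, Alder=15 ⇒ Ash
Ash: Easton=17, Alder=18 ⇒ Easton
Easton: Alder=21 ⇒ Alder
NN route Grove → Juniper → Thorn → Ash → Easton → Alder → Grove costs 72.
Optimal: Grove → Alder → Ash → Thorn → Juniper → Easton → Grove costs 62 (by enumerating all 60 distinct tours).
Excess = 72 − 62 = 10.

10 min longer than the optimal tour.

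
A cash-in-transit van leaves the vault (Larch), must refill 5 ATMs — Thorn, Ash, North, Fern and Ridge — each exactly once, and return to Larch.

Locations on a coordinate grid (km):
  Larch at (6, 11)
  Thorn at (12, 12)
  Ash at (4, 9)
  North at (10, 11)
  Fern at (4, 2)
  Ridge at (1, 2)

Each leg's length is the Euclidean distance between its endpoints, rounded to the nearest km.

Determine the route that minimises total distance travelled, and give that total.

Larch-Thorn-Ash-North-Fern-Ridge-Larch: 6+9+6+11+3+10 = 45
Larch-Thorn-Ash-North-Ridge-Fern-Larch: 6+9+6+13+3+9 = 46
Larch-Thorn-Ash-Fern-North-Ridge-Larch: 6+9+7+11+13+10 = 56
Larch-Thorn-Ash-Fern-Ridge-North-Larch: 6+9+7+3+13+4 = 42
Larch-Thorn-Ash-Ridge-North-Fern-Larch: 6+9+8+13+11+9 = 56
Larch-Thorn-Ash-Ridge-Fern-North-Larch: 6+9+8+3+11+4 = 41
Larch-Thorn-North-Ash-Fern-Ridge-Larch: 6+2+6+7+3+10 = 34
Larch-Thorn-North-Ash-Ridge-Fern-Larch: 6+2+6+8+3+9 = 34
Larch-Thorn-North-Fern-Ash-Ridge-Larch: 6+2+11+7+8+10 = 44
Larch-Thorn-North-Fern-Ridge-Ash-Larch: 6+2+11+3+8+3 = 33
Larch-Thorn-North-Ridge-Ash-Fern-Larch: 6+2+13+8+7+9 = 45
Larch-Thorn-North-Ridge-Fern-Ash-Larch: 6+2+13+3+7+3 = 34
Larch-Thorn-Fern-Ash-North-Ridge-Larch: 6+13+7+6+13+10 = 55
Larch-Thorn-Fern-Ash-Ridge-North-Larch: 6+13+7+8+13+4 = 51
… (46 more)
The minimum is 33.
One optimal route: Larch → Thorn → North → Fern → Ridge → Ash → Larch (or its reverse).

33 km — the shortest possible round trip.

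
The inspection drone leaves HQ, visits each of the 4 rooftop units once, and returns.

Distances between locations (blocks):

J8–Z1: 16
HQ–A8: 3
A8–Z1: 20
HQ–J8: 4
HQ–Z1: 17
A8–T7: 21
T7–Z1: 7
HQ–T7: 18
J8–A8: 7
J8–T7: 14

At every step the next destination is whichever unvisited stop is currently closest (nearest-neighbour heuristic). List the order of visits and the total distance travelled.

From HQ: distances to unvisited — A8=3, J8=4, Z1=17, T7=18. Nearest is A8 (3).
From A8: distances to unvisited — J8=7, Z1=20, T7=21. Nearest is J8 (7).
From J8: distances to unvisited — T7=14, Z1=16. Nearest is T7 (14).
From T7: distances to unvisited — Z1=7. Nearest is Z1 (7).
Return Z1→HQ: 17.
Total = 3 + 7 + 14 + 7 + 17 = 48.

48 blocks along HQ → A8 → J8 → T7 → Z1 → HQ.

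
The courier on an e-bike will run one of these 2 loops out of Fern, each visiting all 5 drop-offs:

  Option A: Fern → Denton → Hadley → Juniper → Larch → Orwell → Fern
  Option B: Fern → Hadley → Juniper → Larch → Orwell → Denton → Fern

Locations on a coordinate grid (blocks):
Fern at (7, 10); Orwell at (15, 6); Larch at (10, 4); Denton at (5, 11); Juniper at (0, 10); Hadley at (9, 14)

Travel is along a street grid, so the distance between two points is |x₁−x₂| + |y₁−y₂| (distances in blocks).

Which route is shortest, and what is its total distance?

Option A: 3 + 7 + 13 + 16 + 7 + 12 = 58
Option B: 6 + 13 + 16 + 7 + 15 + 3 = 60

Shortest is Option A, total 58 blocks.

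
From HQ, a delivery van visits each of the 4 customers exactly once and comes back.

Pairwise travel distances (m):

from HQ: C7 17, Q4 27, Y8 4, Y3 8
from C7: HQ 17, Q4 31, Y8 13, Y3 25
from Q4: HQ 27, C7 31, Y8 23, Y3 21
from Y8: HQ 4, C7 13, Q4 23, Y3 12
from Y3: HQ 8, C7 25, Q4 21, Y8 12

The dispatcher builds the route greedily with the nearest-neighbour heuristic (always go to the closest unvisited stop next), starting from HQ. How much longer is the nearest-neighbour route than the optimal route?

HQ: Y8=4, Y3=8, C7=17, Q4=27 ⇒ Y8
Y8: Y3=12, C7=13, Q4=23 ⇒ Y3
Y3: Q4=21, C7=25 ⇒ Q4
Q4: C7=31 ⇒ C7
NN route HQ → Y8 → Y3 → Q4 → C7 → HQ costs 85.
Optimal: HQ → Y8 → C7 → Q4 → Y3 → HQ costs 77 (by enumerating all 12 distinct tours).
Excess = 85 − 77 = 8.

8 m longer than the optimal tour.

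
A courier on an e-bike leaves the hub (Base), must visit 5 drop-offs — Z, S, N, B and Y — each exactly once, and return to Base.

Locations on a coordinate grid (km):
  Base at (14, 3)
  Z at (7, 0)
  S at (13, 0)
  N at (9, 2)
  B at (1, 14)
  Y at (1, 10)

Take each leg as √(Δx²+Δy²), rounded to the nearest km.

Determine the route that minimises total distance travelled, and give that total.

There are 60 distinct closed tours to check (reversals are equivalent).
Base→Z→S→N→B→Y→Base: 8+6+4+14+4+15 = 51
Base→Z→S→N→Y→B→Base: 8+6+4+11+4+17 = 50
Base→Z→S→B→N→Y→Base: 8+6+18+14+11+15 = 72
Base→Z→S→B→Y→N→Base: 8+6+18+4+11+5 = 52
Base→Z→S→Y→N→B→Base: 8+6+16+11+14+17 = 72
Base→Z→S→Y→B→N→Base: 8+6+16+4+14+5 = 53
Base→Z→N→S→B→Y→Base: 8+3+4+18+4+15 = 52
Base→Z→N→S→Y→B→Base: 8+3+4+16+4+17 = 52
Base→Z→N→B→S→Y→Base: 8+3+14+18+16+15 = 74
Base→Z→N→B→Y→S→Base: 8+3+14+4+16+3 = 48
Base→Z→N→Y→S→B→Base: 8+3+11+16+18+17 = 73
Base→Z→N→Y→B→S→Base: 8+3+11+4+18+3 = 47
Base→Z→B→S→N→Y→Base: 8+15+18+4+11+15 = 71
Base→Z→B→S→Y→N→Base: 8+15+18+16+11+5 = 73
… (46 more)
Base→S→N→Z→Y→B→Base: 3+4+3+12+4+17 = 43  ← best
The minimum is 43.
One optimal route: Base → S → N → Z → Y → B → Base (or its reverse).

Minimum total distance: 43 km.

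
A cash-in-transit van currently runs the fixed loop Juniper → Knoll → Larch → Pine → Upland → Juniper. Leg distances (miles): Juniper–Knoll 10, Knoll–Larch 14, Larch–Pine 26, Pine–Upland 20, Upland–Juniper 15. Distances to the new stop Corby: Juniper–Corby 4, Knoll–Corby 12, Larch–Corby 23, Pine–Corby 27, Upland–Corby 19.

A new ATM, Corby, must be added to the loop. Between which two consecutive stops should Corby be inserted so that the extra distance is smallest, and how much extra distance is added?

Adding 6 miles by placing Corby on the Juniper–Knoll leg.

Insertion cost between consecutive stops i–j is d(i,Corby) + d(Corby,j) − d(i,j):
  between Juniper and Knoll: 4 + 12 − 10 = 6
  between Knoll and Larch: 12 + 23 − 14 = 21
  between Larch and Pine: 23 + 27 − 26 = 24
  between Pine and Upland: 27 + 19 − 20 = 26
  between Upland and Juniper: 19 + 4 − 15 = 8
Cheapest insertion is between Juniper and Knoll, adding 6.
New total = 85 + 6 = 91.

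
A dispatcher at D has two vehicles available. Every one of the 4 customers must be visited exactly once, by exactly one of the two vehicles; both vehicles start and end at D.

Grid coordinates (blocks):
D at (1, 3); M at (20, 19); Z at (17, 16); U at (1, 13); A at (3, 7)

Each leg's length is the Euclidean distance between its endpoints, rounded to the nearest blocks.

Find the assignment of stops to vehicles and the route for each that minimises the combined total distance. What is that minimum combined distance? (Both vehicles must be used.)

Try each way of splitting the stops between the two vehicles (each non-empty) and, for each split, find the best tour for each vehicle:
  {M} + {Z, U, A}: 50 + 47 = 97
  {Z} + {M, U, A}: 42 + 55 = 97
  {M, Z} + {U, A}: 50 + 20 = 70
  {U} + {M, Z, A}: 20 + 50 = 70
  {M, U} + {Z, A}: 55 + 42 = 97
  {Z, U} + {M, A}: 47 + 50 = 97
  … (7 splits in total)
  {M, Z, U} + {A}: 55 + 8 = 63  ← best
Best: vehicle 1 D → M → Z → U → D = 55; vehicle 2 D → A → D = 8; combined 63.

63 blocks — the smallest possible combined total.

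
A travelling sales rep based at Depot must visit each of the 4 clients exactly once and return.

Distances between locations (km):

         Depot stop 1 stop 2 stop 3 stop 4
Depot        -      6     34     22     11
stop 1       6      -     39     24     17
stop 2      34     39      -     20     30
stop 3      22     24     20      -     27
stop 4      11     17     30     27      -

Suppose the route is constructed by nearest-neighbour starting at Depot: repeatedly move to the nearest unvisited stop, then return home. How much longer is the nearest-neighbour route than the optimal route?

13 km longer than the optimal tour.

Depot: stop 1=6, stop 4=11, stop 3=22, stop 2=34 ⇒ stop 1
stop 1: stop 4=17, stop 3=24, stop 2=39 ⇒ stop 4
stop 4: stop 3=27, stop 2=30 ⇒ stop 3
stop 3: stop 2=20 ⇒ stop 2
NN route Depot → stop 1 → stop 4 → stop 3 → stop 2 → Depot costs 104.
Optimal: Depot → stop 1 → stop 3 → stop 2 → stop 4 → Depot costs 91 (by enumerating all 12 distinct tours).
Excess = 104 − 91 = 13.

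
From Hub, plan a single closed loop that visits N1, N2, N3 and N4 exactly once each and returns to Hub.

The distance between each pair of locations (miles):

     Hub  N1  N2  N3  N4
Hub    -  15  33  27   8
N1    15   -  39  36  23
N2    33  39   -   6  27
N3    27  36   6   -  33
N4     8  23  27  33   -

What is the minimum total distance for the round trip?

92 miles — the shortest possible round trip.

With 4 stops there are 4!/2 = 12 distinct round trips (a route and its reverse cost the same).
Hub - N1 - N2 - N3 - N4 - Hub: 15+39+6+33+8 = 101
Hub - N1 - N2 - N4 - N3 - Hub: 15+39+27+33+27 = 141
Hub - N1 - N3 - N2 - N4 - Hub: 15+36+6+27+8 = 92
Hub - N1 - N3 - N4 - N2 - Hub: 15+36+33+27+33 = 144
Hub - N1 - N4 - N2 - N3 - Hub: 15+23+27+6+27 = 98
Hub - N1 - N4 - N3 - N2 - Hub: 15+23+33+6+33 = 110
Hub - N2 - N1 - N3 - N4 - Hub: 33+39+36+33+8 = 149
Hub - N2 - N1 - N4 - N3 - Hub: 33+39+23+33+27 = 155
Hub - N2 - N3 - N1 - N4 - Hub: 33+6+36+23+8 = 106
Hub - N2 - N4 - N1 - N3 - Hub: 33+27+23+36+27 = 146
Hub - N3 - N1 - N2 - N4 - Hub: 27+36+39+27+8 = 137
Hub - N3 - N2 - N1 - N4 - Hub: 27+6+39+23+8 = 103
The minimum is 92.
One optimal route: Hub → N1 → N3 → N2 → N4 → Hub (or its reverse).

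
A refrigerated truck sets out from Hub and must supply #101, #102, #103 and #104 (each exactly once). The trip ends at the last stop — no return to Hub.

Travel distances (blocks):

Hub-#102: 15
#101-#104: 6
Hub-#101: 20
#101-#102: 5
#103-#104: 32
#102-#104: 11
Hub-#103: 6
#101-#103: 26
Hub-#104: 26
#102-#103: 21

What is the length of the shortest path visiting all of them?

38 blocks — the minimum one-way total.

There are 4! = 24 possible orderings.
Hub → #101 → #102 → #103 → #104: 20+5+21+32 = 78
Hub → #101 → #102 → #104 → #103: 20+5+11+32 = 68
Hub → #101 → #103 → #102 → #104: 20+26+21+11 = 78
Hub → #101 → #103 → #104 → #102: 20+26+32+11 = 89
Hub → #101 → #104 → #102 → #103: 20+6+11+21 = 58
Hub → #101 → #104 → #103 → #102: 20+6+32+21 = 79
Hub → #102 → #101 → #103 → #104: 15+5+26+32 = 78
Hub → #102 → #101 → #104 → #103: 15+5+6+32 = 58
Hub → #102 → #103 → #101 → #104: 15+21+26+6 = 68
Hub → #102 → #103 → #104 → #101: 15+21+32+6 = 74
Hub → #102 → #104 → #101 → #103: 15+11+6+26 = 58
Hub → #102 → #104 → #103 → #101: 15+11+32+26 = 84
Hub → #103 → #101 → #102 → #104: 6+26+5+11 = 48
Hub → #103 → #101 → #104 → #102: 6+26+6+11 = 49
… (10 more)
Hub → #103 → #102 → #101 → #104: 6+21+5+6 = 38  ← best
The minimum is 38.
One shortest path: Hub → #103 → #102 → #101 → #104.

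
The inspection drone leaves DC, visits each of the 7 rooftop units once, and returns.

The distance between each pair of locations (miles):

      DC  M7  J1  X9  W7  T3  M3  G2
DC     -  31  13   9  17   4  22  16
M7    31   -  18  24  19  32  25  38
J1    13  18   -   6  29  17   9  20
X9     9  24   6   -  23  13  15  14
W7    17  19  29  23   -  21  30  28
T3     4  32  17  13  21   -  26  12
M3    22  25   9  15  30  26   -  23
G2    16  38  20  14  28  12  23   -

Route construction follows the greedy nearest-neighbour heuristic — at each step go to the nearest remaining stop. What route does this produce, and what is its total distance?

Total distance 106 miles via the nearest-neighbour route DC → T3 → G2 → X9 → J1 → M3 → M7 → W7 → DC.

From DC: distances to unvisited — T3=4, X9=9, J1=13, G2=16, W7=17, M3=22, M7=31. Nearest is T3 (4).
From T3: distances to unvisited — G2=12, X9=13, J1=17, W7=21, M3=26, M7=32. Nearest is G2 (12).
From G2: distances to unvisited — X9=14, J1=20, M3=23, W7=28, M7=38. Nearest is X9 (14).
From X9: distances to unvisited — J1=6, M3=15, W7=23, M7=24. Nearest is J1 (6).
From J1: distances to unvisited — M3=9, M7=18, W7=29. Nearest is M3 (9).
From M3: distances to unvisited — M7=25, W7=30. Nearest is M7 (25).
From M7: distances to unvisited — W7=19. Nearest is W7 (19).
Return W7→DC: 17.
Total = 4 + 12 + 14 + 6 + 9 + 25 + 19 + 17 = 106.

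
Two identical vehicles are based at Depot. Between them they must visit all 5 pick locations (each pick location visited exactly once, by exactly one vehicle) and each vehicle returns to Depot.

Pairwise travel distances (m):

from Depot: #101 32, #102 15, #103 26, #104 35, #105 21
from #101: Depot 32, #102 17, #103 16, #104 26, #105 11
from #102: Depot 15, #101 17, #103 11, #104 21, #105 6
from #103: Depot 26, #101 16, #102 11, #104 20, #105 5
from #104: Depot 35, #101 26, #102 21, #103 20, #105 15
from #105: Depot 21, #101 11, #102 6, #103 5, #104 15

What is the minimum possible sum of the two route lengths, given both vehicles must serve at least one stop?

There are 2^4 − 1 = 15 ways to divide the 5 stops into two non-empty groups. For each, the best each vehicle can do is its own shortest tour through its group:
  {#101} + {#102, #103, #104, #105}: 64 + 81 = 145
  {#102} + {#101, #103, #104, #105}: 30 + 103 = 133
  {#101, #102} + {#103, #104, #105}: 64 + 81 = 145
  {#103} + {#101, #102, #104, #105}: 52 + 93 = 145
  {#101, #103} + {#102, #104, #105}: 74 + 71 = 145
  {#102, #103} + {#101, #104, #105}: 52 + 93 = 145
  … (15 splits in total)
Best: vehicle 1 Depot → #102 → Depot = 30; vehicle 2 Depot → #101 → #103 → #105 → #104 → Depot = 103; combined 133.

133 m — the smallest possible combined total.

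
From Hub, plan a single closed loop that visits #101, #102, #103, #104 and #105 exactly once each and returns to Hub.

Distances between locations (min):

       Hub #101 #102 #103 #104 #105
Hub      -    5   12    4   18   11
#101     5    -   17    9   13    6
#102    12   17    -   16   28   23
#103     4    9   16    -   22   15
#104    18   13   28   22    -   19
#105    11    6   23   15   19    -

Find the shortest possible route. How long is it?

Hub-#101-#102-#103-#104-#105-Hub: 5+17+16+22+19+11 = 90
Hub-#101-#102-#103-#105-#104-Hub: 5+17+16+15+19+18 = 90
Hub-#101-#102-#104-#103-#105-Hub: 5+17+28+22+15+11 = 98
Hub-#101-#102-#104-#105-#103-Hub: 5+17+28+19+15+4 = 88
Hub-#101-#102-#105-#103-#104-Hub: 5+17+23+15+22+18 = 100
Hub-#101-#102-#105-#104-#103-Hub: 5+17+23+19+22+4 = 90
Hub-#101-#103-#102-#104-#105-Hub: 5+9+16+28+19+11 = 88
Hub-#101-#103-#102-#105-#104-Hub: 5+9+16+23+19+18 = 90
Hub-#101-#103-#104-#102-#105-Hub: 5+9+22+28+23+11 = 98
Hub-#101-#103-#104-#105-#102-Hub: 5+9+22+19+23+12 = 90
Hub-#101-#103-#105-#102-#104-Hub: 5+9+15+23+28+18 = 98
Hub-#101-#103-#105-#104-#102-Hub: 5+9+15+19+28+12 = 88
Hub-#101-#104-#102-#103-#105-Hub: 5+13+28+16+15+11 = 88
Hub-#101-#104-#102-#105-#103-Hub: 5+13+28+23+15+4 = 88
… (46 more)
Hub-#101-#105-#104-#102-#103-Hub: 5+6+19+28+16+4 = 78  ← best
The minimum is 78.
One optimal route: Hub → #101 → #105 → #104 → #102 → #103 → Hub (or its reverse).

Shortest round trip = 78 min.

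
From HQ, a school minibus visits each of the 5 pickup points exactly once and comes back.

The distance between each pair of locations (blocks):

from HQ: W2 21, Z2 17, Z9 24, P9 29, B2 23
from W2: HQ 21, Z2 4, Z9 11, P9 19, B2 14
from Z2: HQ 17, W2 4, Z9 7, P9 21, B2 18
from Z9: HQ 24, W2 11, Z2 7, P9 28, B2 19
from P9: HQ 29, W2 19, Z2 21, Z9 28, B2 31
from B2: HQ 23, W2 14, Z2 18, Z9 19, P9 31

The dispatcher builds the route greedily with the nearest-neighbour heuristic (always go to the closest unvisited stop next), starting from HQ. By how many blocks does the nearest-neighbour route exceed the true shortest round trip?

From HQ: Z2=17, W2=21, B2=23, Z9=24, P9=29 → choose Z2 (17).
From Z2: W2=4, Z9=7, B2=18, P9=21 → choose W2 (4).
From W2: Z9=11, B2=14, P9=19 → choose Z9 (11).
From Z9: B2=19, P9=28 → choose B2 (19).
From B2: P9=31 → choose P9 (31).
NN route HQ → Z2 → W2 → Z9 → B2 → P9 → HQ costs 111.
Optimal: HQ → P9 → W2 → Z2 → Z9 → B2 → HQ costs 101 (by enumerating all 60 distinct tours).
Excess = 111 − 101 = 10.

The nearest-neighbour route is 10 blocks longer than optimal.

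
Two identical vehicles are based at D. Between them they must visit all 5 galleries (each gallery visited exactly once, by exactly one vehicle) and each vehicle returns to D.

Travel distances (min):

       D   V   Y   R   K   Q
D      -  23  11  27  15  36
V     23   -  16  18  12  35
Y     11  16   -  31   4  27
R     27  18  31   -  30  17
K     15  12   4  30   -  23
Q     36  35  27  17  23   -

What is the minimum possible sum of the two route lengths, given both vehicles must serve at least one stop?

118 min — the smallest possible combined total.

There are 2^4 − 1 = 15 ways to divide the 5 stops into two non-empty groups. For each, the best each vehicle can do is its own shortest tour through its group:
  {V} + {Y, R, K, Q}: 46 + 82 = 128
  {Y} + {V, R, K, Q}: 22 + 96 = 118
  {V, Y} + {R, K, Q}: 50 + 82 = 132
  {R} + {V, Y, K, Q}: 54 + 96 = 150
  {V, R} + {Y, K, Q}: 68 + 74 = 142
  {Y, R} + {V, K, Q}: 69 + 94 = 163
  … (15 splits in total)
Best: vehicle 1 D → Y → D = 22; vehicle 2 D → V → R → Q → K → D = 96; combined 118.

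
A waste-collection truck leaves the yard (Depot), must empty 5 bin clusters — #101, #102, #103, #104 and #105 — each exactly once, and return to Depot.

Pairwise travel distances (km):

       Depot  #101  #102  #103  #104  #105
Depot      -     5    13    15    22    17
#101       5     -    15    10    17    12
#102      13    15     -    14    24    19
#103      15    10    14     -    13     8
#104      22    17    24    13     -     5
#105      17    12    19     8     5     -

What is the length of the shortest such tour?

62 km — the shortest possible round trip.

With 5 stops there are 5!/2 = 60 distinct round trips (a route and its reverse cost the same).
Depot → #101 → #102 → #103 → #104 → #105 → Depot: 5+15+14+13+5+17 = 69
Depot → #101 → #102 → #103 → #105 → #104 → Depot: 5+15+14+8+5+22 = 69
Depot → #101 → #102 → #104 → #103 → #105 → Depot: 5+15+24+13+8+17 = 82
Depot → #101 → #102 → #104 → #105 → #103 → Depot: 5+15+24+5+8+15 = 72
Depot → #101 → #102 → #105 → #103 → #104 → Depot: 5+15+19+8+13+22 = 82
Depot → #101 → #102 → #105 → #104 → #103 → Depot: 5+15+19+5+13+15 = 72
Depot → #101 → #103 → #102 → #104 → #105 → Depot: 5+10+14+24+5+17 = 75
Depot → #101 → #103 → #102 → #105 → #104 → Depot: 5+10+14+19+5+22 = 75
Depot → #101 → #103 → #104 → #102 → #105 → Depot: 5+10+13+24+19+17 = 88
Depot → #101 → #103 → #104 → #105 → #102 → Depot: 5+10+13+5+19+13 = 65
Depot → #101 → #103 → #105 → #102 → #104 → Depot: 5+10+8+19+24+22 = 88
Depot → #101 → #103 → #105 → #104 → #102 → Depot: 5+10+8+5+24+13 = 65
Depot → #101 → #104 → #102 → #103 → #105 → Depot: 5+17+24+14+8+17 = 85
Depot → #101 → #104 → #102 → #105 → #103 → Depot: 5+17+24+19+8+15 = 88
… (46 more)
Depot → #101 → #104 → #105 → #103 → #102 → Depot: 5+17+5+8+14+13 = 62  ← best
The minimum is 62.
One optimal route: Depot → #101 → #104 → #105 → #103 → #102 → Depot (or its reverse).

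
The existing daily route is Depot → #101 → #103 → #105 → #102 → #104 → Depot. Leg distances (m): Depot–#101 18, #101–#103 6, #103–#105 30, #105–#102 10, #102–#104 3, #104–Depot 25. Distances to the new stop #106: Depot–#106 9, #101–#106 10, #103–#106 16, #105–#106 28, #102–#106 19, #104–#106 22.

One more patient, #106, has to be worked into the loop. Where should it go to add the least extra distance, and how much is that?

Minimum extra distance: 1 m, inserting #106 between Depot and #101.

Insertion cost between consecutive stops i–j is d(i,#106) + d(#106,j) − d(i,j):
  between Depot and #101: 9 + 10 − 18 = 1
  between #101 and #103: 10 + 16 − 6 = 20
  between #103 and #105: 16 + 28 − 30 = 14
  between #105 and #102: 28 + 19 − 10 = 37
  between #102 and #104: 19 + 22 − 3 = 38
  between #104 and Depot: 22 + 9 − 25 = 6
Cheapest insertion is between Depot and #101, adding 1.
New total = 92 + 1 = 93.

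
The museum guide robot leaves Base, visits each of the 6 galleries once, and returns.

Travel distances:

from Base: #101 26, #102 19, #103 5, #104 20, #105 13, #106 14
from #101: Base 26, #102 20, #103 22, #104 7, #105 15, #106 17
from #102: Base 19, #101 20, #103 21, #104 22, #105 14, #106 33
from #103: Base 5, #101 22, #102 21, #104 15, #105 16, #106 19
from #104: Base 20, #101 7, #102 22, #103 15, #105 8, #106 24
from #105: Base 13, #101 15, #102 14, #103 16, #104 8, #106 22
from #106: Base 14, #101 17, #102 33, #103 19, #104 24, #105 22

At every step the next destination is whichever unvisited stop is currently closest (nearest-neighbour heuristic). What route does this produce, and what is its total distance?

Base → [#103:5 / #105:13 / #106:14 / #102:19 / #104:20 / #101:26] → #103 (5)
#103 → [#104:15 / #105:16 / #106:19 / #102:21 / #101:22] → #104 (15)
#104 → [#101:7 / #105:8 / #102:22 / #106:24] → #101 (7)
#101 → [#105:15 / #106:17 / #102:20] → #105 (15)
#105 → [#102:14 / #106:22] → #102 (14)
#102 → [#106:33] → #106 (33)
Return #106→Base: 14.
Total = 5 + 15 + 7 + 15 + 14 + 33 + 14 = 103.

103 along Base → #103 → #104 → #101 → #105 → #102 → #106 → Base.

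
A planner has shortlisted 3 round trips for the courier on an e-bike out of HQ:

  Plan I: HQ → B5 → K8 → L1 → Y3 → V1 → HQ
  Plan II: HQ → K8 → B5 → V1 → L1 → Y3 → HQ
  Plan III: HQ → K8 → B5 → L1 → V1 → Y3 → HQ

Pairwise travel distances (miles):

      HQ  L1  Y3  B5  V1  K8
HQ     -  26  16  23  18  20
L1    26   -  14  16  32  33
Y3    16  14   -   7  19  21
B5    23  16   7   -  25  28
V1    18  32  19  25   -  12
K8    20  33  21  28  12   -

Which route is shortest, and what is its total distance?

131 miles — Plan III is the shortest.

Plan I: 23 + 28 + 33 + 14 + 19 + 18 = 135
Plan II: 20 + 28 + 25 + 32 + 14 + 16 = 135
Plan III: 20 + 28 + 16 + 32 + 19 + 16 = 131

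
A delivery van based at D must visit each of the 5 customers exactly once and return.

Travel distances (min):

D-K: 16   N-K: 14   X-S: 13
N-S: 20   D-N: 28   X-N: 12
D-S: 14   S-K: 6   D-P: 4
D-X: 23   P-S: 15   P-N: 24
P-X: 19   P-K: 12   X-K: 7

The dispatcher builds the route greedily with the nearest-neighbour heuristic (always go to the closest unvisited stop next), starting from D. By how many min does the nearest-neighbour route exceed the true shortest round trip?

D: P=4, S=14, K=16, X=23, N=28 ⇒ P
P: K=12, S=15, X=19, N=24 ⇒ K
K: S=6, X=7, N=14 ⇒ S
S: X=13, N=20 ⇒ X
X: N=12 ⇒ N
NN route D → P → K → S → X → N → D costs 75.
Optimal: D → P → N → X → K → S → D costs 67 (by enumerating all 60 distinct tours).
Excess = 75 − 67 = 8.

8 min longer than the optimal tour.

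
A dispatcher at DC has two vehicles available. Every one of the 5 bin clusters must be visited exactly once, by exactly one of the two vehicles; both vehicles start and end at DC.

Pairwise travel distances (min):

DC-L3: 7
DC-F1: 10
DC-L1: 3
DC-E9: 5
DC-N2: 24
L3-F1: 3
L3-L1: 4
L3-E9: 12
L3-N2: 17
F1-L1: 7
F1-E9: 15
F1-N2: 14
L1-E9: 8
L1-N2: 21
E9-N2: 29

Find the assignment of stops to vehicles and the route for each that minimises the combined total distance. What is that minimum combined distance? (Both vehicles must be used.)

58 min — the smallest possible combined total.

Try each way of splitting the stops between the two vehicles (each non-empty) and, for each split, find the best tour for each vehicle:
  {L3} + {F1, L1, E9, N2}: 14 + 58 = 72
  {F1} + {L3, L1, E9, N2}: 20 + 58 = 78
  {L3, F1} + {L1, E9, N2}: 20 + 58 = 78
  {L1} + {L3, F1, E9, N2}: 6 + 58 = 64
  {L3, L1} + {F1, E9, N2}: 14 + 58 = 72
  {F1, L1} + {L3, E9, N2}: 20 + 58 = 78
  … (15 splits in total)
  {E9} + {L3, F1, L1, N2}: 10 + 48 = 58  ← best
Best: vehicle 1 DC → E9 → DC = 10; vehicle 2 DC → L3 → F1 → N2 → L1 → DC = 48; combined 58.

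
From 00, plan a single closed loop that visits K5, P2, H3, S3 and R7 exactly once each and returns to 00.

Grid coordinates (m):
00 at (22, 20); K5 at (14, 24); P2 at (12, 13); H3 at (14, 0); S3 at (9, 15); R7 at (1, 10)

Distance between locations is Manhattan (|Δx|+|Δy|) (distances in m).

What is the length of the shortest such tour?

Minimum total distance: 94 m.

There are 60 distinct closed tours to check (reversals are equivalent).
00-K5-P2-H3-S3-R7-00: 12+13+15+20+13+31 = 104
00-K5-P2-H3-R7-S3-00: 12+13+15+23+13+18 = 94
00-K5-P2-S3-H3-R7-00: 12+13+5+20+23+31 = 104
00-K5-P2-S3-R7-H3-00: 12+13+5+13+23+28 = 94
00-K5-P2-R7-H3-S3-00: 12+13+14+23+20+18 = 100
00-K5-P2-R7-S3-H3-00: 12+13+14+13+20+28 = 100
00-K5-H3-P2-S3-R7-00: 12+24+15+5+13+31 = 100
00-K5-H3-P2-R7-S3-00: 12+24+15+14+13+18 = 96
00-K5-H3-S3-P2-R7-00: 12+24+20+5+14+31 = 106
00-K5-H3-S3-R7-P2-00: 12+24+20+13+14+17 = 100
00-K5-H3-R7-P2-S3-00: 12+24+23+14+5+18 = 96
00-K5-H3-R7-S3-P2-00: 12+24+23+13+5+17 = 94
00-K5-S3-P2-H3-R7-00: 12+14+5+15+23+31 = 100
00-K5-S3-P2-R7-H3-00: 12+14+5+14+23+28 = 96
… (46 more)
The minimum is 94.
One optimal route: 00 → K5 → P2 → H3 → R7 → S3 → 00 (or its reverse).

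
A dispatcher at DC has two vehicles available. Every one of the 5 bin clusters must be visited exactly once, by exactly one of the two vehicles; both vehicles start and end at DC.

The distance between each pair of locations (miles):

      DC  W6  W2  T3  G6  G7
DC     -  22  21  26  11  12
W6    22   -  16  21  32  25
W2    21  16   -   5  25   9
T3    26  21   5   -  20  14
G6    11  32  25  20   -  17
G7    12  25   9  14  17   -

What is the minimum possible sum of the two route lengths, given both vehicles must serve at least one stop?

Check every non-empty split of the stops between the two vehicles; for each half take its own optimal tour:
  {W6} + {W2, T3, G6, G7}: 44 + 57 = 101
  {W2} + {W6, T3, G6, G7}: 42 + 85 = 127
  {W6, W2} + {T3, G6, G7}: 59 + 57 = 116
  {T3} + {W6, W2, G6, G7}: 52 + 75 = 127
  {W6, T3} + {W2, G6, G7}: 69 + 57 = 126
  {W2, T3} + {W6, G6, G7}: 52 + 75 = 127
  … (15 splits in total)
  {G6} + {W6, W2, T3, G7}: 22 + 69 = 91  ← best
Best: vehicle 1 DC → G6 → DC = 22; vehicle 2 DC → W6 → W2 → T3 → G7 → DC = 69; combined 91.

Minimum combined distance: 91 miles.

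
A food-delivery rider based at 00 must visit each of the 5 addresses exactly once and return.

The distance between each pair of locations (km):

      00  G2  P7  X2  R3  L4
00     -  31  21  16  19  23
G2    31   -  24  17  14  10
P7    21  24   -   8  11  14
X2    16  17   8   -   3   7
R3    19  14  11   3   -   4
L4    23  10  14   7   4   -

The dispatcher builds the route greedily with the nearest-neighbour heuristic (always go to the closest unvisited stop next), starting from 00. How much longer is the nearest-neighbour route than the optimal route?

1 km longer than the optimal tour.

00: X2=16, R3=19, P7=21, L4=23, G2=31 ⇒ X2
X2: R3=3, L4=7, P7=8, G2=17 ⇒ R3
R3: L4=4, P7=11, G2=14 ⇒ L4
L4: G2=10, P7=14 ⇒ G2
G2: P7=24 ⇒ P7
NN route 00 → X2 → R3 → L4 → G2 → P7 → 00 costs 78.
Optimal: 00 → G2 → L4 → R3 → X2 → P7 → 00 costs 77 (by enumerating all 60 distinct tours).
Excess = 78 − 77 = 1.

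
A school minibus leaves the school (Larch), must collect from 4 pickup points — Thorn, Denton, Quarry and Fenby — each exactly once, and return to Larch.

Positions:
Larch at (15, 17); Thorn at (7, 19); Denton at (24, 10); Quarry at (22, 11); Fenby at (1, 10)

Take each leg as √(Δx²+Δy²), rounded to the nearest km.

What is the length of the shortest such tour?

With 4 stops there are 4!/2 = 12 distinct round trips (a route and its reverse cost the same).
Larch→Thorn→Denton→Quarry→Fenby→Larch: 8+19+2+21+16 = 66
Larch→Thorn→Denton→Fenby→Quarry→Larch: 8+19+23+21+9 = 80
Larch→Thorn→Quarry→Denton→Fenby→Larch: 8+17+2+23+16 = 66
Larch→Thorn→Quarry→Fenby→Denton→Larch: 8+17+21+23+11 = 80
Larch→Thorn→Fenby→Denton→Quarry→Larch: 8+11+23+2+9 = 53
Larch→Thorn→Fenby→Quarry→Denton→Larch: 8+11+21+2+11 = 53
Larch→Denton→Thorn→Quarry→Fenby→Larch: 11+19+17+21+16 = 84
Larch→Denton→Thorn→Fenby→Quarry→Larch: 11+19+11+21+9 = 71
Larch→Denton→Quarry→Thorn→Fenby→Larch: 11+2+17+11+16 = 57
Larch→Denton→Fenby→Thorn→Quarry→Larch: 11+23+11+17+9 = 71
Larch→Quarry→Thorn→Denton→Fenby→Larch: 9+17+19+23+16 = 84
Larch→Quarry→Denton→Thorn→Fenby→Larch: 9+2+19+11+16 = 57
The minimum is 53.
One optimal route: Larch → Thorn → Fenby → Denton → Quarry → Larch (or its reverse).

Shortest round trip = 53 km.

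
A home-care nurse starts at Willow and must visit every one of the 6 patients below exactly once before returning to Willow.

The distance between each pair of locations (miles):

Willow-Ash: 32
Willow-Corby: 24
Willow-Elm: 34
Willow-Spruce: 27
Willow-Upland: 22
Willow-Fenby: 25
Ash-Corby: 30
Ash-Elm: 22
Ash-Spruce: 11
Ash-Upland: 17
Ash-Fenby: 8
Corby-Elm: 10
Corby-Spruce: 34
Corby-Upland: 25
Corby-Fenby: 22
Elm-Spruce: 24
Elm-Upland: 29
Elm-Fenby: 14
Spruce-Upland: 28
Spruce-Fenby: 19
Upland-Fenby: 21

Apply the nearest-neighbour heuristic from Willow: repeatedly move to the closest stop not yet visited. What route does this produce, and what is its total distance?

From Willow: distances to unvisited — Upland=22, Corby=24, Fenby=25, Spruce=27, Ash=32, Elm=34. Nearest is Upland (22).
From Upland: distances to unvisited — Ash=17, Fenby=21, Corby=25, Spruce=28, Elm=29. Nearest is Ash (17).
From Ash: distances to unvisited — Fenby=8, Spruce=11, Elm=22, Corby=30. Nearest is Fenby (8).
From Fenby: distances to unvisited — Elm=14, Spruce=19, Corby=22. Nearest is Elm (14).
From Elm: distances to unvisited — Corby=10, Spruce=24. Nearest is Corby (10).
From Corby: distances to unvisited — Spruce=34. Nearest is Spruce (34).
Return Spruce→Willow: 27.
Total = 22 + 17 + 8 + 14 + 10 + 34 + 27 = 132.

Nearest-neighbour total = 132 miles; route Willow → Upland → Ash → Fenby → Elm → Corby → Spruce → Willow.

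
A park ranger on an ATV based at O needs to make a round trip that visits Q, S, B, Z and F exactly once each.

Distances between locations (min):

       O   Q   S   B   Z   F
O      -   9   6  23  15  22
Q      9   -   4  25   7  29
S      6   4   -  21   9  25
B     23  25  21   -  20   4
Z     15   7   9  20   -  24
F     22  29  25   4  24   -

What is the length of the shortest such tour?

Shortest round trip = 63 min.

With 5 stops there are 5!/2 = 60 distinct round trips (a route and its reverse cost the same).
O-Q-S-B-Z-F-O: 9+4+21+20+24+22 = 100
O-Q-S-B-F-Z-O: 9+4+21+4+24+15 = 77
O-Q-S-Z-B-F-O: 9+4+9+20+4+22 = 68
O-Q-S-Z-F-B-O: 9+4+9+24+4+23 = 73
O-Q-S-F-B-Z-O: 9+4+25+4+20+15 = 77
O-Q-S-F-Z-B-O: 9+4+25+24+20+23 = 105
O-Q-B-S-Z-F-O: 9+25+21+9+24+22 = 110
O-Q-B-S-F-Z-O: 9+25+21+25+24+15 = 119
O-Q-B-Z-S-F-O: 9+25+20+9+25+22 = 110
O-Q-B-Z-F-S-O: 9+25+20+24+25+6 = 109
O-Q-B-F-S-Z-O: 9+25+4+25+9+15 = 87
O-Q-B-F-Z-S-O: 9+25+4+24+9+6 = 77
O-Q-Z-S-B-F-O: 9+7+9+21+4+22 = 72
O-Q-Z-S-F-B-O: 9+7+9+25+4+23 = 77
… (46 more)
O-S-Q-Z-B-F-O: 6+4+7+20+4+22 = 63  ← best
The minimum is 63.
One optimal route: O → S → Q → Z → B → F → O (or its reverse).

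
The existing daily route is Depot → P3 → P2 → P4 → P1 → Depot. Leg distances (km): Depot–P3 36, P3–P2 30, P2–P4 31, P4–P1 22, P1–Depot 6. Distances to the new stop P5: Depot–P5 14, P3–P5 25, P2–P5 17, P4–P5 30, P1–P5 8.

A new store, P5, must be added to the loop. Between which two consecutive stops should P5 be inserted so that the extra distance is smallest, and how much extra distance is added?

Insertion cost between consecutive stops i–j is d(i,P5) + d(P5,j) − d(i,j):
  between Depot and P3: 14 + 25 − 36 = 3
  between P3 and P2: 25 + 17 − 30 = 12
  between P2 and P4: 17 + 30 − 31 = 16
  between P4 and P1: 30 + 8 − 22 = 16
  between P1 and Depot: 8 + 14 − 6 = 16
Cheapest insertion is between Depot and P3, adding 3.
New total = 125 + 3 = 128.

Minimum extra distance: 3 km, inserting P5 between Depot and P3.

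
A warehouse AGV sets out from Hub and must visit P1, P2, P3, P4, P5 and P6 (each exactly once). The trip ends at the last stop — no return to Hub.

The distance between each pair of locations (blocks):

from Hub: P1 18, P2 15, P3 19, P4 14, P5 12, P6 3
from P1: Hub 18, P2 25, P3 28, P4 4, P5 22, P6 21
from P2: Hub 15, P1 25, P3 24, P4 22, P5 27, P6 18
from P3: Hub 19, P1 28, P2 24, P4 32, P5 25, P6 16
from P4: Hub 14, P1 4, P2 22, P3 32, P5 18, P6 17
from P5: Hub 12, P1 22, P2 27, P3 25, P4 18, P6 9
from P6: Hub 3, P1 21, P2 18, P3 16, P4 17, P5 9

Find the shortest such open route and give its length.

There are 6! = 720 possible orderings.
Hub→P1→P2→P3→P4→P5→P6: 18+25+24+32+18+9 = 126
Hub→P1→P2→P3→P4→P6→P5: 18+25+24+32+17+9 = 125
Hub→P1→P2→P3→P5→P4→P6: 18+25+24+25+18+17 = 127
Hub→P1→P2→P3→P5→P6→P4: 18+25+24+25+9+17 = 118
Hub→P1→P2→P3→P6→P4→P5: 18+25+24+16+17+18 = 118
Hub→P1→P2→P3→P6→P5→P4: 18+25+24+16+9+18 = 110
Hub→P1→P2→P4→P3→P5→P6: 18+25+22+32+25+9 = 131
Hub→P1→P2→P4→P3→P6→P5: 18+25+22+32+16+9 = 122
… (712 more)
Hub→P6→P5→P4→P1→P2→P3: 3+9+18+4+25+24 = 83  ← best
The minimum is 83.
One shortest path: Hub → P6 → P5 → P4 → P1 → P2 → P3.

83 blocks — the minimum one-way total.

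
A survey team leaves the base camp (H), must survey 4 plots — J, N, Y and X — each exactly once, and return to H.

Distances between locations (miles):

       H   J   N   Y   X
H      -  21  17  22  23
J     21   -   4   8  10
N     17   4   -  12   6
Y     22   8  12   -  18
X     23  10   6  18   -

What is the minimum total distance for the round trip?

H-J-N-Y-X-H: 21+4+12+18+23 = 78
H-J-N-X-Y-H: 21+4+6+18+22 = 71
H-J-Y-N-X-H: 21+8+12+6+23 = 70
H-J-Y-X-N-H: 21+8+18+6+17 = 70
H-J-X-N-Y-H: 21+10+6+12+22 = 71
H-J-X-Y-N-H: 21+10+18+12+17 = 78
H-N-J-Y-X-H: 17+4+8+18+23 = 70
H-N-J-X-Y-H: 17+4+10+18+22 = 71
H-N-Y-J-X-H: 17+12+8+10+23 = 70
H-N-X-J-Y-H: 17+6+10+8+22 = 63
H-Y-J-N-X-H: 22+8+4+6+23 = 63
H-Y-N-J-X-H: 22+12+4+10+23 = 71
The minimum is 63.
One optimal route: H → N → X → J → Y → H (or its reverse).

63 miles — the shortest possible round trip.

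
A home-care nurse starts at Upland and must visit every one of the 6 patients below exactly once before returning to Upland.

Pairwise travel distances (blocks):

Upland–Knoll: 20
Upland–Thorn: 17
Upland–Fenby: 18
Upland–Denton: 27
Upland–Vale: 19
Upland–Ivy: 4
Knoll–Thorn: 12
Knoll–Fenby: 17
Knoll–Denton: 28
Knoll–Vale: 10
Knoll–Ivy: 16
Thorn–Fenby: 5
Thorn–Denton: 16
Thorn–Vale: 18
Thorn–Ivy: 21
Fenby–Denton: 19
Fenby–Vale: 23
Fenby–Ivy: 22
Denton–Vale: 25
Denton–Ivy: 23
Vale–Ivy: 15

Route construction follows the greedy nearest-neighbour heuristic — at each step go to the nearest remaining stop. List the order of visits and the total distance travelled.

Nearest-neighbour total = 92 blocks; route Upland → Ivy → Vale → Knoll → Thorn → Fenby → Denton → Upland.

At Upland the remaining stops are Ivy 4, Thorn 17, Fenby 18, Vale 19, Knoll 20, Denton 27; go to Ivy.
At Ivy the remaining stops are Vale 15, Knoll 16, Thorn 21, Fenby 22, Denton 23; go to Vale.
At Vale the remaining stops are Knoll 10, Thorn 18, Fenby 23, Denton 25; go to Knoll.
At Knoll the remaining stops are Thorn 12, Fenby 17, Denton 28; go to Thorn.
At Thorn the remaining stops are Fenby 5, Denton 16; go to Fenby.
At Fenby the remaining stops are Denton 19; go to Denton.
Return Denton→Upland: 27.
Total = 4 + 15 + 10 + 12 + 5 + 19 + 27 = 92.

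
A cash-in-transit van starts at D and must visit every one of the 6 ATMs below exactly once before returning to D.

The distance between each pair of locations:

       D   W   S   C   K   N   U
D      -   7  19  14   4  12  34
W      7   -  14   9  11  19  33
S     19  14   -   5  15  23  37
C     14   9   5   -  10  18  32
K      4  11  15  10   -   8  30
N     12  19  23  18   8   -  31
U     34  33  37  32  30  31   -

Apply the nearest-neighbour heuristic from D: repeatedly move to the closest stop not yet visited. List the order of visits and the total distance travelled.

116 along D → K → N → C → S → W → U → D.

At D the remaining stops are K 4, W 7, N 12, C 14, S 19, U 34; go to K.
At K the remaining stops are N 8, C 10, W 11, S 15, U 30; go to N.
At N the remaining stops are C 18, W 19, S 23, U 31; go to C.
At C the remaining stops are S 5, W 9, U 32; go to S.
At S the remaining stops are W 14, U 37; go to W.
At W the remaining stops are U 33; go to U.
Return U→D: 34.
Total = 4 + 8 + 18 + 5 + 14 + 33 + 34 = 116.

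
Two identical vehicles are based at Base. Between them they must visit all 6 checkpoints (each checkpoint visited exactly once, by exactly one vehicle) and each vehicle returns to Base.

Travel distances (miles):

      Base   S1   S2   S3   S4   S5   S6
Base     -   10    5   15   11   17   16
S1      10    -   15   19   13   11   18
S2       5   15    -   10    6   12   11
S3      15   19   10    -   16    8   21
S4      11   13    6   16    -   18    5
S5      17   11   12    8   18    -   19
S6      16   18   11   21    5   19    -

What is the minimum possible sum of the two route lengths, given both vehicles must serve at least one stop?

There are 2^5 − 1 = 31 ways to divide the 6 stops into two non-empty groups. For each, the best each vehicle can do is its own shortest tour through its group:
  {S1} + {S2, S3, S4, S5, S6}: 20 + 58 = 78
  {S2} + {S1, S3, S4, S5, S6}: 10 + 66 = 76
  {S1, S2} + {S3, S4, S5, S6}: 30 + 58 = 88
  {S3} + {S1, S2, S4, S5, S6}: 30 + 56 = 86
  {S1, S3} + {S2, S4, S5, S6}: 44 + 52 = 96
  {S2, S3} + {S1, S4, S5, S6}: 30 + 56 = 86
  … (31 splits in total)
Best: vehicle 1 Base → S2 → Base = 10; vehicle 2 Base → S1 → S5 → S3 → S4 → S6 → Base = 66; combined 76.

Minimum combined distance: 76 miles.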